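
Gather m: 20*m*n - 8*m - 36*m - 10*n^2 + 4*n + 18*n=m*(20*n - 44) - 10*n^2 + 22*n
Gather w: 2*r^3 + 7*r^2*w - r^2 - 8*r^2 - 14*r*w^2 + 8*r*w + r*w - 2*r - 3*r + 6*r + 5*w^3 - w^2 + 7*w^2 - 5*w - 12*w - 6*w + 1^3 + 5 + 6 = 2*r^3 - 9*r^2 + r + 5*w^3 + w^2*(6 - 14*r) + w*(7*r^2 + 9*r - 23) + 12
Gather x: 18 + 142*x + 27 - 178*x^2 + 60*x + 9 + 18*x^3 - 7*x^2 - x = 18*x^3 - 185*x^2 + 201*x + 54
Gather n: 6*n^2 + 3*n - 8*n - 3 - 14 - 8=6*n^2 - 5*n - 25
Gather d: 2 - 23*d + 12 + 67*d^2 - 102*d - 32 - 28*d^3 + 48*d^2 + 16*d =-28*d^3 + 115*d^2 - 109*d - 18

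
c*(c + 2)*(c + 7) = c^3 + 9*c^2 + 14*c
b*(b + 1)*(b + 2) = b^3 + 3*b^2 + 2*b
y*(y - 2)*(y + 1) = y^3 - y^2 - 2*y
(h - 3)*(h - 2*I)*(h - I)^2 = h^4 - 3*h^3 - 4*I*h^3 - 5*h^2 + 12*I*h^2 + 15*h + 2*I*h - 6*I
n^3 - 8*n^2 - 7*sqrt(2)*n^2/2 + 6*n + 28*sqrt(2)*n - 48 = (n - 8)*(n - 2*sqrt(2))*(n - 3*sqrt(2)/2)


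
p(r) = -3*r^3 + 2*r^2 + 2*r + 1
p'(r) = -9*r^2 + 4*r + 2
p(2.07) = -12.90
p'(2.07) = -28.28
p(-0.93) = 3.28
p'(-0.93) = -9.50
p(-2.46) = 52.84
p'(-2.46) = -62.30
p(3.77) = -123.78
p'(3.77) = -110.84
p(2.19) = -16.54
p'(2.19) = -32.40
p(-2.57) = 59.99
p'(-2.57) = -67.72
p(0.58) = 2.25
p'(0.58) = 1.29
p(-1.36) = 9.53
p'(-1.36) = -20.09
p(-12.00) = 5449.00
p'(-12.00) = -1342.00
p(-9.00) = 2332.00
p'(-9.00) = -763.00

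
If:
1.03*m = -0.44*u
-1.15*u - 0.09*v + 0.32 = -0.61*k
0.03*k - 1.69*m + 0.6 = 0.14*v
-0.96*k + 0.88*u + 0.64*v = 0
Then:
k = -3.64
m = 0.59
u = -1.37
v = -3.57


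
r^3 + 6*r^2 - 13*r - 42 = (r - 3)*(r + 2)*(r + 7)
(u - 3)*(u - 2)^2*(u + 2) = u^4 - 5*u^3 + 2*u^2 + 20*u - 24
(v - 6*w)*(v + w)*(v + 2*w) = v^3 - 3*v^2*w - 16*v*w^2 - 12*w^3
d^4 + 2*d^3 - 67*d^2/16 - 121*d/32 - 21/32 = (d - 7/4)*(d + 1/4)*(d + 1/2)*(d + 3)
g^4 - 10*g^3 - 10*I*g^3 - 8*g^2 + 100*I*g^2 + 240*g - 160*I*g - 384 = (g - 8)*(g - 2)*(g - 6*I)*(g - 4*I)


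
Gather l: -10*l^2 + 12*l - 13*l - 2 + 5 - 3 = -10*l^2 - l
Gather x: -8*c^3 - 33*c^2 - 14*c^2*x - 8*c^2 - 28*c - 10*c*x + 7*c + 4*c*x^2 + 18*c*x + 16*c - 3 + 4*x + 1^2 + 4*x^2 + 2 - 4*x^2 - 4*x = -8*c^3 - 41*c^2 + 4*c*x^2 - 5*c + x*(-14*c^2 + 8*c)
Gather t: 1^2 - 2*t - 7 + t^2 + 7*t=t^2 + 5*t - 6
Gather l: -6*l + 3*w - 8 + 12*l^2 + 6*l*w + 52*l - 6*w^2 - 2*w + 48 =12*l^2 + l*(6*w + 46) - 6*w^2 + w + 40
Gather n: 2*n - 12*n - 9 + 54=45 - 10*n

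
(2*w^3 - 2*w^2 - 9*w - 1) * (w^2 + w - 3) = 2*w^5 - 17*w^3 - 4*w^2 + 26*w + 3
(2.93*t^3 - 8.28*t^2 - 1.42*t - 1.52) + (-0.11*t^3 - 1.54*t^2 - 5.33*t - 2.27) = 2.82*t^3 - 9.82*t^2 - 6.75*t - 3.79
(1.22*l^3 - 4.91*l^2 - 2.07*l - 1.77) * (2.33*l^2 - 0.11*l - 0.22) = 2.8426*l^5 - 11.5745*l^4 - 4.5514*l^3 - 2.8162*l^2 + 0.6501*l + 0.3894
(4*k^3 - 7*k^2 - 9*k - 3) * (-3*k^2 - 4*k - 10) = -12*k^5 + 5*k^4 + 15*k^3 + 115*k^2 + 102*k + 30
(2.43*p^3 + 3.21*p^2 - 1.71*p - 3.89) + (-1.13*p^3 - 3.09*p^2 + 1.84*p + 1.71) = 1.3*p^3 + 0.12*p^2 + 0.13*p - 2.18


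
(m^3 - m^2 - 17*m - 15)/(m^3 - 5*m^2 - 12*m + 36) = (m^2 - 4*m - 5)/(m^2 - 8*m + 12)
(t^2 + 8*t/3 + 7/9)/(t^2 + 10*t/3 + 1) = (t + 7/3)/(t + 3)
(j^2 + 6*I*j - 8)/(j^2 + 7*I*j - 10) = (j + 4*I)/(j + 5*I)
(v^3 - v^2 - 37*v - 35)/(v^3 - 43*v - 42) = (v + 5)/(v + 6)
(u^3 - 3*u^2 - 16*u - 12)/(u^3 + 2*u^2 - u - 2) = (u - 6)/(u - 1)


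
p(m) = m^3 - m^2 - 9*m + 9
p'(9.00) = 216.00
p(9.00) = 576.00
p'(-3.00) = 24.00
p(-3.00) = 0.00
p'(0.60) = -9.12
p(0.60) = 3.46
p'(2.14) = 0.46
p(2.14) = -5.04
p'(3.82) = 27.14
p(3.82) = 15.77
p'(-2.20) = 9.92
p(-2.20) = 13.31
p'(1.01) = -7.96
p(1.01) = -0.08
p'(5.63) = 74.83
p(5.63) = 105.09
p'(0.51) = -9.24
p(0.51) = 4.28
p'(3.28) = 16.72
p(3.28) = 4.01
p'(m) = 3*m^2 - 2*m - 9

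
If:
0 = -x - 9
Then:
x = -9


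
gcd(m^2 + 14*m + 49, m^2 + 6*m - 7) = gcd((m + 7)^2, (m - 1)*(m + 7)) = m + 7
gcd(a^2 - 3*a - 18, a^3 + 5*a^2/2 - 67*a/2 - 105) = a - 6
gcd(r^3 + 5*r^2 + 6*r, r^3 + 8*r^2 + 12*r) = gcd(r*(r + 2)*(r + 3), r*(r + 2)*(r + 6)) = r^2 + 2*r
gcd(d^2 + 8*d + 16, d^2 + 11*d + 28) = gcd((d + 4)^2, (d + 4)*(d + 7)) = d + 4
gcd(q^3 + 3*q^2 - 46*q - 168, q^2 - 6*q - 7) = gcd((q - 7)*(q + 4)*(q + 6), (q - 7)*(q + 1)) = q - 7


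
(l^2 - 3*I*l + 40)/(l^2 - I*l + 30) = (l - 8*I)/(l - 6*I)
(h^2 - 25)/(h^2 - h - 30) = (h - 5)/(h - 6)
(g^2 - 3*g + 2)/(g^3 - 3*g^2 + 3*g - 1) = (g - 2)/(g^2 - 2*g + 1)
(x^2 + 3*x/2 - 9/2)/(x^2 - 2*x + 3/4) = 2*(x + 3)/(2*x - 1)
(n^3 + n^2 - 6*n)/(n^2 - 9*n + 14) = n*(n + 3)/(n - 7)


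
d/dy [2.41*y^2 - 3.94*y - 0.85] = 4.82*y - 3.94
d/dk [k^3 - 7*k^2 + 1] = k*(3*k - 14)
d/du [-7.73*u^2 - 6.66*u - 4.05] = -15.46*u - 6.66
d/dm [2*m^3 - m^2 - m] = 6*m^2 - 2*m - 1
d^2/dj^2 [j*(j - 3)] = 2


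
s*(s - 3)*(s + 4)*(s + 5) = s^4 + 6*s^3 - 7*s^2 - 60*s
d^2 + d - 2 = (d - 1)*(d + 2)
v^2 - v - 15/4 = (v - 5/2)*(v + 3/2)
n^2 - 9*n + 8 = (n - 8)*(n - 1)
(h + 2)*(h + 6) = h^2 + 8*h + 12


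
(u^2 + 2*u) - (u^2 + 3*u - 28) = 28 - u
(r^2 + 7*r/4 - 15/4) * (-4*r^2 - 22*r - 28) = -4*r^4 - 29*r^3 - 103*r^2/2 + 67*r/2 + 105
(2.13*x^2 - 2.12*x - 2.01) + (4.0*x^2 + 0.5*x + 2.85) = 6.13*x^2 - 1.62*x + 0.84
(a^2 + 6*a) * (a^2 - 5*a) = a^4 + a^3 - 30*a^2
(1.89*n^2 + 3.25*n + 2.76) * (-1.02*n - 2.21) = -1.9278*n^3 - 7.4919*n^2 - 9.9977*n - 6.0996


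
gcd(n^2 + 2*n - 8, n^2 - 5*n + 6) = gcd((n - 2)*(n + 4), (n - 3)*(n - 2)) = n - 2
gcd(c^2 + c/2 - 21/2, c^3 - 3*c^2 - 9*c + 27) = c - 3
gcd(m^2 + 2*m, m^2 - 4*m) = m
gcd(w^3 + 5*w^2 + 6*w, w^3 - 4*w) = w^2 + 2*w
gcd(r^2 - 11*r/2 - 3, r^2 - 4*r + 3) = 1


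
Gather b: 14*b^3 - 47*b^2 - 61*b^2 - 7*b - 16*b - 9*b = 14*b^3 - 108*b^2 - 32*b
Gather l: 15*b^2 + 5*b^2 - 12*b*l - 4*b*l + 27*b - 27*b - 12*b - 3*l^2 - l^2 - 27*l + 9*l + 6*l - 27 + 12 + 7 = 20*b^2 - 12*b - 4*l^2 + l*(-16*b - 12) - 8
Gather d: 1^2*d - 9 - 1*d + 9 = 0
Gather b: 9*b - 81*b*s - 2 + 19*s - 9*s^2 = b*(9 - 81*s) - 9*s^2 + 19*s - 2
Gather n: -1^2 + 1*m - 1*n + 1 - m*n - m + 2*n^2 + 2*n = 2*n^2 + n*(1 - m)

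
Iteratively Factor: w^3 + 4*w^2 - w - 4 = (w + 1)*(w^2 + 3*w - 4) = (w + 1)*(w + 4)*(w - 1)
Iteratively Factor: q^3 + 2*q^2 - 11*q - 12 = (q - 3)*(q^2 + 5*q + 4) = (q - 3)*(q + 4)*(q + 1)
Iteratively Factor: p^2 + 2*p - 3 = (p - 1)*(p + 3)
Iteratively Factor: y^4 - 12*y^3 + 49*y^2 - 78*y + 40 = (y - 1)*(y^3 - 11*y^2 + 38*y - 40) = (y - 5)*(y - 1)*(y^2 - 6*y + 8) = (y - 5)*(y - 4)*(y - 1)*(y - 2)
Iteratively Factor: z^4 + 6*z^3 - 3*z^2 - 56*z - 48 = (z + 4)*(z^3 + 2*z^2 - 11*z - 12) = (z + 1)*(z + 4)*(z^2 + z - 12) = (z - 3)*(z + 1)*(z + 4)*(z + 4)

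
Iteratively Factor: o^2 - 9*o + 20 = (o - 5)*(o - 4)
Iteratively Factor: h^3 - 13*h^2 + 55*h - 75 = (h - 5)*(h^2 - 8*h + 15) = (h - 5)*(h - 3)*(h - 5)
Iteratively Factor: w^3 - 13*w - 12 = (w - 4)*(w^2 + 4*w + 3) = (w - 4)*(w + 1)*(w + 3)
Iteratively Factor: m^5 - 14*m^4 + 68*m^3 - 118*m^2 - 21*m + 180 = (m - 3)*(m^4 - 11*m^3 + 35*m^2 - 13*m - 60) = (m - 3)^2*(m^3 - 8*m^2 + 11*m + 20) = (m - 5)*(m - 3)^2*(m^2 - 3*m - 4) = (m - 5)*(m - 3)^2*(m + 1)*(m - 4)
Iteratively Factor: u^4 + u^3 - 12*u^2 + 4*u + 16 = (u + 1)*(u^3 - 12*u + 16) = (u - 2)*(u + 1)*(u^2 + 2*u - 8) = (u - 2)*(u + 1)*(u + 4)*(u - 2)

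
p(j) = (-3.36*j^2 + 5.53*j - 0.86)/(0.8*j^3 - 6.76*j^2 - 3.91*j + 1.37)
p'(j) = (5.53 - 6.72*j)/(0.8*j^3 - 6.76*j^2 - 3.91*j + 1.37) + (-3.36*j^2 + 5.53*j - 0.86)*(-2.4*j^2 + 13.52*j + 3.91)/(0.8*j^3 - 6.76*j^2 - 3.91*j + 1.37)^2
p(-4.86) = 0.46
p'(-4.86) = 0.07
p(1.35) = -0.03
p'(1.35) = 0.29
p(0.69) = -0.32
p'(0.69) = 0.69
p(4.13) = 0.48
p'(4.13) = 0.18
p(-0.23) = -1.21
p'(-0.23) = 3.29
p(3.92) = 0.44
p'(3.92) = 0.17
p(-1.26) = 2.18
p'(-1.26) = 3.80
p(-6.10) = 0.39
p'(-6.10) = 0.05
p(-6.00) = 0.40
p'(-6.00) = 0.05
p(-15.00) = 0.20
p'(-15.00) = 0.01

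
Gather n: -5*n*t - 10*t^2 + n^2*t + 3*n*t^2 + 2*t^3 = n^2*t + n*(3*t^2 - 5*t) + 2*t^3 - 10*t^2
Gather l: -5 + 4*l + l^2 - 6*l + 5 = l^2 - 2*l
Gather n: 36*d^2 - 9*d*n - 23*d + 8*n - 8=36*d^2 - 23*d + n*(8 - 9*d) - 8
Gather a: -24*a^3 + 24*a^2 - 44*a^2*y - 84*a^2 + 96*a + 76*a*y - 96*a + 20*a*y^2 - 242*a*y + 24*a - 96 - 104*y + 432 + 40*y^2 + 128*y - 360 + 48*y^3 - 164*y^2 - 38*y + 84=-24*a^3 + a^2*(-44*y - 60) + a*(20*y^2 - 166*y + 24) + 48*y^3 - 124*y^2 - 14*y + 60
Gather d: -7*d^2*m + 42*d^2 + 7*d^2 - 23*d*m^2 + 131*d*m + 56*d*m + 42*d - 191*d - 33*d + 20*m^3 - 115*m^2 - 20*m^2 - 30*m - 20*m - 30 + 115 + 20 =d^2*(49 - 7*m) + d*(-23*m^2 + 187*m - 182) + 20*m^3 - 135*m^2 - 50*m + 105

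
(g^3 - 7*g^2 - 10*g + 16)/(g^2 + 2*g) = g - 9 + 8/g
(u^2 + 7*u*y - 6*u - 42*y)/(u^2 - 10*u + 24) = (u + 7*y)/(u - 4)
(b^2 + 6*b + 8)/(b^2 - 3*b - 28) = (b + 2)/(b - 7)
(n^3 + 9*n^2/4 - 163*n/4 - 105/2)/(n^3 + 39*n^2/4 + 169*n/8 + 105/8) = 2*(n - 6)/(2*n + 3)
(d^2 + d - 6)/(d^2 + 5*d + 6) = (d - 2)/(d + 2)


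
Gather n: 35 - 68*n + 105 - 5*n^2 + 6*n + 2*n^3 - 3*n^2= 2*n^3 - 8*n^2 - 62*n + 140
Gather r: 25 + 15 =40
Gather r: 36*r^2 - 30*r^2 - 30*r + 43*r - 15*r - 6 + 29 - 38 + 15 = 6*r^2 - 2*r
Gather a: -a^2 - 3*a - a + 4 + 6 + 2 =-a^2 - 4*a + 12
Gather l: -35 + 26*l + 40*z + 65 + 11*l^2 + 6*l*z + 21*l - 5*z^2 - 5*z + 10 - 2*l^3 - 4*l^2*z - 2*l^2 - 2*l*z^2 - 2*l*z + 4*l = -2*l^3 + l^2*(9 - 4*z) + l*(-2*z^2 + 4*z + 51) - 5*z^2 + 35*z + 40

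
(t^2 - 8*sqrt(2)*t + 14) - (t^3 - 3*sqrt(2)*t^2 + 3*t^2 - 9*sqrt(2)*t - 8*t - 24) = -t^3 - 2*t^2 + 3*sqrt(2)*t^2 + sqrt(2)*t + 8*t + 38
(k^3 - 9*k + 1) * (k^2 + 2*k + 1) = k^5 + 2*k^4 - 8*k^3 - 17*k^2 - 7*k + 1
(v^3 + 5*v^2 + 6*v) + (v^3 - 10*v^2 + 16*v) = 2*v^3 - 5*v^2 + 22*v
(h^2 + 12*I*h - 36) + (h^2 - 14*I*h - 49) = 2*h^2 - 2*I*h - 85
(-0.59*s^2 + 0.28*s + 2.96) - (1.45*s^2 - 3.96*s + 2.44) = -2.04*s^2 + 4.24*s + 0.52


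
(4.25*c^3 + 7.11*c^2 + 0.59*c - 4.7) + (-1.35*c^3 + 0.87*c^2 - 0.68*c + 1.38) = 2.9*c^3 + 7.98*c^2 - 0.0900000000000001*c - 3.32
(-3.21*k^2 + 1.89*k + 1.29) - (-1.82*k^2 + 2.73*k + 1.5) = -1.39*k^2 - 0.84*k - 0.21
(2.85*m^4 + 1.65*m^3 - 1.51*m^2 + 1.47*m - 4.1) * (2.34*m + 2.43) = 6.669*m^5 + 10.7865*m^4 + 0.4761*m^3 - 0.229500000000001*m^2 - 6.0219*m - 9.963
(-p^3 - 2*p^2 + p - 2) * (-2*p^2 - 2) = 2*p^5 + 4*p^4 + 8*p^2 - 2*p + 4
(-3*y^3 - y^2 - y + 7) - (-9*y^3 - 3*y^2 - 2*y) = 6*y^3 + 2*y^2 + y + 7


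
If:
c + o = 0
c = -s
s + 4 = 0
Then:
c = 4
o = -4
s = -4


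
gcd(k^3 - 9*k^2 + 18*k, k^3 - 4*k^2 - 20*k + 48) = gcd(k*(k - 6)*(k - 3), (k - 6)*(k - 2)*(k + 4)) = k - 6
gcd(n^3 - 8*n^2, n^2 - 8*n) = n^2 - 8*n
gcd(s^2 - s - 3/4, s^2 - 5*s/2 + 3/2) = s - 3/2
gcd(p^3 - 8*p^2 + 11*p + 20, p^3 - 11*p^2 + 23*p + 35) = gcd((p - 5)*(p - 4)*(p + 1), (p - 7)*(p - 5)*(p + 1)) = p^2 - 4*p - 5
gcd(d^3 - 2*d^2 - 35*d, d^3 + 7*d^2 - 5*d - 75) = d + 5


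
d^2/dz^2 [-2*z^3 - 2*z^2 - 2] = -12*z - 4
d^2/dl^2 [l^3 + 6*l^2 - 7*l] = 6*l + 12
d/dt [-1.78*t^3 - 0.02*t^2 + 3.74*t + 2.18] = -5.34*t^2 - 0.04*t + 3.74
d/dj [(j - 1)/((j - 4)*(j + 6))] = (-j^2 + 2*j - 22)/(j^4 + 4*j^3 - 44*j^2 - 96*j + 576)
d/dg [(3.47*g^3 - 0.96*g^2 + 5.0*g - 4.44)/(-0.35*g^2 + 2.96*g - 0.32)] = (-1.2145*g^4 + 20.5424*g^3 - 4.4228*g^2 - 2.4936*g + 11.5424)/(0.1225*g^4 - 2.072*g^3 + 8.9856*g^2 - 1.8944*g + 0.1024)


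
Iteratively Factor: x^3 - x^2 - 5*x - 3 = (x + 1)*(x^2 - 2*x - 3) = (x + 1)^2*(x - 3)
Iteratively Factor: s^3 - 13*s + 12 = (s - 1)*(s^2 + s - 12) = (s - 1)*(s + 4)*(s - 3)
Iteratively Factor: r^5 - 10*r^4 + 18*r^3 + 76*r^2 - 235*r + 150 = (r - 2)*(r^4 - 8*r^3 + 2*r^2 + 80*r - 75) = (r - 5)*(r - 2)*(r^3 - 3*r^2 - 13*r + 15) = (r - 5)*(r - 2)*(r + 3)*(r^2 - 6*r + 5) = (r - 5)^2*(r - 2)*(r + 3)*(r - 1)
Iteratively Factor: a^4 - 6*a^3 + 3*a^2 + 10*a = (a - 2)*(a^3 - 4*a^2 - 5*a) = (a - 2)*(a + 1)*(a^2 - 5*a) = (a - 5)*(a - 2)*(a + 1)*(a)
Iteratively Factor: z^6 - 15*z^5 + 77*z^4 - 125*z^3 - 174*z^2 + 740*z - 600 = (z - 2)*(z^5 - 13*z^4 + 51*z^3 - 23*z^2 - 220*z + 300) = (z - 5)*(z - 2)*(z^4 - 8*z^3 + 11*z^2 + 32*z - 60) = (z - 5)^2*(z - 2)*(z^3 - 3*z^2 - 4*z + 12) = (z - 5)^2*(z - 2)^2*(z^2 - z - 6) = (z - 5)^2*(z - 3)*(z - 2)^2*(z + 2)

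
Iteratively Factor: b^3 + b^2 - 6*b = (b)*(b^2 + b - 6) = b*(b + 3)*(b - 2)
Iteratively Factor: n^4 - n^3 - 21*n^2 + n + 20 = (n - 1)*(n^3 - 21*n - 20) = (n - 1)*(n + 4)*(n^2 - 4*n - 5) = (n - 5)*(n - 1)*(n + 4)*(n + 1)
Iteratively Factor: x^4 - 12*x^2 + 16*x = (x + 4)*(x^3 - 4*x^2 + 4*x) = (x - 2)*(x + 4)*(x^2 - 2*x) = (x - 2)^2*(x + 4)*(x)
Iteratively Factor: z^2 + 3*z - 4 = (z + 4)*(z - 1)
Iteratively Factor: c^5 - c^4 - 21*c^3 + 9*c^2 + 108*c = (c - 4)*(c^4 + 3*c^3 - 9*c^2 - 27*c) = c*(c - 4)*(c^3 + 3*c^2 - 9*c - 27) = c*(c - 4)*(c + 3)*(c^2 - 9) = c*(c - 4)*(c - 3)*(c + 3)*(c + 3)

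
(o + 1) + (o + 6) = 2*o + 7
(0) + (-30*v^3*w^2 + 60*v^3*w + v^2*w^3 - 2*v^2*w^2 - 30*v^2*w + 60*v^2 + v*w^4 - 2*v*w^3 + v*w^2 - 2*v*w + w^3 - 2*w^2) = -30*v^3*w^2 + 60*v^3*w + v^2*w^3 - 2*v^2*w^2 - 30*v^2*w + 60*v^2 + v*w^4 - 2*v*w^3 + v*w^2 - 2*v*w + w^3 - 2*w^2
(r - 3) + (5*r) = 6*r - 3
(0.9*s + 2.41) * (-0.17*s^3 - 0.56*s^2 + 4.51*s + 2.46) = -0.153*s^4 - 0.9137*s^3 + 2.7094*s^2 + 13.0831*s + 5.9286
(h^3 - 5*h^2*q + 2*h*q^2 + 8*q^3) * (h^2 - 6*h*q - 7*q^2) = h^5 - 11*h^4*q + 25*h^3*q^2 + 31*h^2*q^3 - 62*h*q^4 - 56*q^5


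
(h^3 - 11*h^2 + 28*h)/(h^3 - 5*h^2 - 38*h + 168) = h/(h + 6)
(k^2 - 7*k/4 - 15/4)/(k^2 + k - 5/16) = 4*(k - 3)/(4*k - 1)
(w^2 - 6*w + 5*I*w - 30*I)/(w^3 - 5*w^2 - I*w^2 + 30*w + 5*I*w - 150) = (w - 6)/(w^2 - w*(5 + 6*I) + 30*I)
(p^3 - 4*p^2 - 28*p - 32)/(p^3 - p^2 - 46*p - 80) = (p + 2)/(p + 5)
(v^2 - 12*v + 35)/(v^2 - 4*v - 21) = (v - 5)/(v + 3)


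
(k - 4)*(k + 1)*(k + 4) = k^3 + k^2 - 16*k - 16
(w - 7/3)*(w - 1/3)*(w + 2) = w^3 - 2*w^2/3 - 41*w/9 + 14/9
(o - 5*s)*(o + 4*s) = o^2 - o*s - 20*s^2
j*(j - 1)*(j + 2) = j^3 + j^2 - 2*j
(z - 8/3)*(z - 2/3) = z^2 - 10*z/3 + 16/9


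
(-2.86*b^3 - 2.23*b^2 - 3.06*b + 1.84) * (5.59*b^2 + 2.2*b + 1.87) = -15.9874*b^5 - 18.7577*b^4 - 27.3596*b^3 - 0.616500000000001*b^2 - 1.6742*b + 3.4408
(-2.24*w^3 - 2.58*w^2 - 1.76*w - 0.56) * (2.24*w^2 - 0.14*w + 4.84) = -5.0176*w^5 - 5.4656*w^4 - 14.4228*w^3 - 13.4952*w^2 - 8.44*w - 2.7104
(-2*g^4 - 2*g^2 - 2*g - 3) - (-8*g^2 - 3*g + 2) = -2*g^4 + 6*g^2 + g - 5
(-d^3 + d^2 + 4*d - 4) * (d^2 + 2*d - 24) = -d^5 - d^4 + 30*d^3 - 20*d^2 - 104*d + 96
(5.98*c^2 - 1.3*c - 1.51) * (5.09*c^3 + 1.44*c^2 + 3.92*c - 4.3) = 30.4382*c^5 + 1.9942*c^4 + 13.8837*c^3 - 32.9844*c^2 - 0.3292*c + 6.493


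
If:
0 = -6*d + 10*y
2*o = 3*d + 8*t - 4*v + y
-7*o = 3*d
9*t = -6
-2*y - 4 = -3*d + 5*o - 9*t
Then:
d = 175/69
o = -25/23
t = -2/3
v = 103/69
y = 35/23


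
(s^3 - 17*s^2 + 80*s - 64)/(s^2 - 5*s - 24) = (s^2 - 9*s + 8)/(s + 3)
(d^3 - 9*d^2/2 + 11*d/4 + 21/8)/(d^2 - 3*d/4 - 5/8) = (4*d^2 - 20*d + 21)/(4*d - 5)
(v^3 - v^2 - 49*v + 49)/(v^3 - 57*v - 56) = (v^2 - 8*v + 7)/(v^2 - 7*v - 8)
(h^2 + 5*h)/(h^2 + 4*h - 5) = h/(h - 1)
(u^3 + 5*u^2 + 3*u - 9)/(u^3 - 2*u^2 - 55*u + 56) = (u^2 + 6*u + 9)/(u^2 - u - 56)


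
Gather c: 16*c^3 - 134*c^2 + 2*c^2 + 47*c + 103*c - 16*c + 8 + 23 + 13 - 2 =16*c^3 - 132*c^2 + 134*c + 42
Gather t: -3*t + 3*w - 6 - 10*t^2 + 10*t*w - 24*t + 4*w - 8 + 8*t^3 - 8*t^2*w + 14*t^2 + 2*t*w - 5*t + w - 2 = 8*t^3 + t^2*(4 - 8*w) + t*(12*w - 32) + 8*w - 16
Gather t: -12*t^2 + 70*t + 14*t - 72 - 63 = -12*t^2 + 84*t - 135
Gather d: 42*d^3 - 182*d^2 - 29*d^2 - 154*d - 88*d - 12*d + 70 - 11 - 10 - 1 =42*d^3 - 211*d^2 - 254*d + 48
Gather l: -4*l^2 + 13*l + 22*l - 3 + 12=-4*l^2 + 35*l + 9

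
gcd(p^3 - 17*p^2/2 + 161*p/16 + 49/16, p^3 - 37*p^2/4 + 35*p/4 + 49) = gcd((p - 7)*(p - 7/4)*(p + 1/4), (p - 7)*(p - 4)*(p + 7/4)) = p - 7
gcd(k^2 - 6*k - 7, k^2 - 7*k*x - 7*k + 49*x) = k - 7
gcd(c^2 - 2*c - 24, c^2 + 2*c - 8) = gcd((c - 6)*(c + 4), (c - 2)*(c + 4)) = c + 4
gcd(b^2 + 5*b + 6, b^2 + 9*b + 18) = b + 3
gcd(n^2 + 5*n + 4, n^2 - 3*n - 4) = n + 1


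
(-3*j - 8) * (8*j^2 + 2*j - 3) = -24*j^3 - 70*j^2 - 7*j + 24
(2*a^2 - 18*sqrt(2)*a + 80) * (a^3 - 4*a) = 2*a^5 - 18*sqrt(2)*a^4 + 72*a^3 + 72*sqrt(2)*a^2 - 320*a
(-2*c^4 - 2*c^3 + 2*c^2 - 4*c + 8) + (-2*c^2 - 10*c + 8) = -2*c^4 - 2*c^3 - 14*c + 16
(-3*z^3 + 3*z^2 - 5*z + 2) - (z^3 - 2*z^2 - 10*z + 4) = -4*z^3 + 5*z^2 + 5*z - 2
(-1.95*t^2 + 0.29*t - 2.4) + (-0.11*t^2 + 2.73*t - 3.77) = -2.06*t^2 + 3.02*t - 6.17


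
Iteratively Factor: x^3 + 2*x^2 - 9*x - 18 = (x + 2)*(x^2 - 9) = (x + 2)*(x + 3)*(x - 3)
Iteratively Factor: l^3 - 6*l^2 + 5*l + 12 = (l + 1)*(l^2 - 7*l + 12) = (l - 4)*(l + 1)*(l - 3)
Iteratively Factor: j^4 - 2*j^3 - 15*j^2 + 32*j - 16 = (j + 4)*(j^3 - 6*j^2 + 9*j - 4) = (j - 1)*(j + 4)*(j^2 - 5*j + 4) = (j - 4)*(j - 1)*(j + 4)*(j - 1)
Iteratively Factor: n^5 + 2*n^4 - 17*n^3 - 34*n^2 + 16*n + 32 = (n + 2)*(n^4 - 17*n^2 + 16) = (n + 2)*(n + 4)*(n^3 - 4*n^2 - n + 4) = (n - 4)*(n + 2)*(n + 4)*(n^2 - 1) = (n - 4)*(n + 1)*(n + 2)*(n + 4)*(n - 1)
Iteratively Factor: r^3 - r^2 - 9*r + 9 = (r - 1)*(r^2 - 9) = (r - 1)*(r + 3)*(r - 3)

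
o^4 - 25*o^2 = o^2*(o - 5)*(o + 5)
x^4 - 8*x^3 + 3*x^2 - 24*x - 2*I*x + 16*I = (x - 8)*(x - I)^2*(x + 2*I)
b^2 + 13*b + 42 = (b + 6)*(b + 7)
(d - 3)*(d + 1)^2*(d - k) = d^4 - d^3*k - d^3 + d^2*k - 5*d^2 + 5*d*k - 3*d + 3*k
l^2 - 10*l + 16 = (l - 8)*(l - 2)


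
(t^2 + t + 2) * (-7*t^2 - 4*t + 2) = -7*t^4 - 11*t^3 - 16*t^2 - 6*t + 4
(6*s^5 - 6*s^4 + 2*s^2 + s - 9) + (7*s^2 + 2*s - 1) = 6*s^5 - 6*s^4 + 9*s^2 + 3*s - 10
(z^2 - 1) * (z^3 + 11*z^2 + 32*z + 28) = z^5 + 11*z^4 + 31*z^3 + 17*z^2 - 32*z - 28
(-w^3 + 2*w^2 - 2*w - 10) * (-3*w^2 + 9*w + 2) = 3*w^5 - 15*w^4 + 22*w^3 + 16*w^2 - 94*w - 20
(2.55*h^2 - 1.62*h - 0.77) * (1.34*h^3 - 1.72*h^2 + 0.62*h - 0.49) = 3.417*h^5 - 6.5568*h^4 + 3.3356*h^3 - 0.9295*h^2 + 0.3164*h + 0.3773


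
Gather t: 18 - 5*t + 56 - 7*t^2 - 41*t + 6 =-7*t^2 - 46*t + 80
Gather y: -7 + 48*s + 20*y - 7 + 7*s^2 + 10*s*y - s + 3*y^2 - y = 7*s^2 + 47*s + 3*y^2 + y*(10*s + 19) - 14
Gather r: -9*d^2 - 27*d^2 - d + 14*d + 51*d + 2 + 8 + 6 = -36*d^2 + 64*d + 16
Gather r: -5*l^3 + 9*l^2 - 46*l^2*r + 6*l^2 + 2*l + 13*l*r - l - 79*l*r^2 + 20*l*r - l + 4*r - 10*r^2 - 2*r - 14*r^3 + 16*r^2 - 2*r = -5*l^3 + 15*l^2 - 14*r^3 + r^2*(6 - 79*l) + r*(-46*l^2 + 33*l)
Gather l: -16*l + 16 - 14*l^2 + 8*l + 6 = -14*l^2 - 8*l + 22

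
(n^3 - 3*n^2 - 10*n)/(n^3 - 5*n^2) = (n + 2)/n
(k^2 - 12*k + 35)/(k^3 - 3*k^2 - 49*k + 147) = (k - 5)/(k^2 + 4*k - 21)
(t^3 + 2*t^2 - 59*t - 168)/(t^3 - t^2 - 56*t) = (t + 3)/t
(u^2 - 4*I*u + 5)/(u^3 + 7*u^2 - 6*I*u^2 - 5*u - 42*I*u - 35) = (u + I)/(u^2 + u*(7 - I) - 7*I)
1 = 1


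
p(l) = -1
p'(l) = 0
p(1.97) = -1.00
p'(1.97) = 0.00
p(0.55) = -1.00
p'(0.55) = 0.00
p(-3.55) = -1.00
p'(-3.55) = 0.00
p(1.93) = -1.00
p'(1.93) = 0.00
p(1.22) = -1.00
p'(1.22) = 0.00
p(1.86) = -1.00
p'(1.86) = 0.00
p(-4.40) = -1.00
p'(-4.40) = 0.00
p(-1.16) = -1.00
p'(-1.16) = 0.00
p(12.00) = -1.00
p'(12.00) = 0.00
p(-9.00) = -1.00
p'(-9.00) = 0.00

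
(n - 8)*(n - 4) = n^2 - 12*n + 32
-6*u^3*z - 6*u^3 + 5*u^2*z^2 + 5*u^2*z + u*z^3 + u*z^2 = (-u + z)*(6*u + z)*(u*z + u)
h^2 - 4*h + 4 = (h - 2)^2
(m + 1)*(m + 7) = m^2 + 8*m + 7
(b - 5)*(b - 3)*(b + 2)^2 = b^4 - 4*b^3 - 13*b^2 + 28*b + 60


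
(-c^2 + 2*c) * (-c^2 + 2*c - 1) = c^4 - 4*c^3 + 5*c^2 - 2*c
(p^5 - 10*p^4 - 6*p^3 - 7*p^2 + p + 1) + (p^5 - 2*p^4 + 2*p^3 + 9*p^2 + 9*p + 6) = 2*p^5 - 12*p^4 - 4*p^3 + 2*p^2 + 10*p + 7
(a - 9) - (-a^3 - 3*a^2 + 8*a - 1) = a^3 + 3*a^2 - 7*a - 8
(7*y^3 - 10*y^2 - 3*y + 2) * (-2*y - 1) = -14*y^4 + 13*y^3 + 16*y^2 - y - 2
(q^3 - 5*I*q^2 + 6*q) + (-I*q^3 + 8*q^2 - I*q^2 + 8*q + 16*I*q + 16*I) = q^3 - I*q^3 + 8*q^2 - 6*I*q^2 + 14*q + 16*I*q + 16*I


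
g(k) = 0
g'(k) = 0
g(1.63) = 0.00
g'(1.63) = 0.00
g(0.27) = 0.00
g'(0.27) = 0.00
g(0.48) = 0.00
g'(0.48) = 0.00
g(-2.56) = 0.00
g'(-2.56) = 0.00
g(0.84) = 0.00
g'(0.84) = 0.00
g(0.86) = 0.00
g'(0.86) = 0.00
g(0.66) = 0.00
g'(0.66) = 0.00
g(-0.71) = 0.00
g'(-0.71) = 0.00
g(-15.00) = 0.00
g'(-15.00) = 0.00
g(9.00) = 0.00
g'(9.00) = 0.00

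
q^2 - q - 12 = (q - 4)*(q + 3)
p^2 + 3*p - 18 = (p - 3)*(p + 6)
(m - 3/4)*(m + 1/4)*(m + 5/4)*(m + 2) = m^4 + 11*m^3/4 + 11*m^2/16 - 119*m/64 - 15/32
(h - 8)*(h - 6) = h^2 - 14*h + 48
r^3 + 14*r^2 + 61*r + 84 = (r + 3)*(r + 4)*(r + 7)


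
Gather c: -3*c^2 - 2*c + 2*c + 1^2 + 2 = 3 - 3*c^2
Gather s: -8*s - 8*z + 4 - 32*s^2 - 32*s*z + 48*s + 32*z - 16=-32*s^2 + s*(40 - 32*z) + 24*z - 12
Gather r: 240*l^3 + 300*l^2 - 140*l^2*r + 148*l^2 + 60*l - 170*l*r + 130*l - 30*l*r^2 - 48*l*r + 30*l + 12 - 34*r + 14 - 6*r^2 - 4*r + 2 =240*l^3 + 448*l^2 + 220*l + r^2*(-30*l - 6) + r*(-140*l^2 - 218*l - 38) + 28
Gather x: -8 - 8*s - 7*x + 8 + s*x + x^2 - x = -8*s + x^2 + x*(s - 8)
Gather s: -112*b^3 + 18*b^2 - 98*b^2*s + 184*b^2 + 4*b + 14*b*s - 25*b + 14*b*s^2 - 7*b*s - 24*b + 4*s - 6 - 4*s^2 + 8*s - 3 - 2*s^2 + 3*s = -112*b^3 + 202*b^2 - 45*b + s^2*(14*b - 6) + s*(-98*b^2 + 7*b + 15) - 9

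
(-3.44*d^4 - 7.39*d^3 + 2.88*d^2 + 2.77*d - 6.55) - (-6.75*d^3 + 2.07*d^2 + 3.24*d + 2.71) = -3.44*d^4 - 0.64*d^3 + 0.81*d^2 - 0.47*d - 9.26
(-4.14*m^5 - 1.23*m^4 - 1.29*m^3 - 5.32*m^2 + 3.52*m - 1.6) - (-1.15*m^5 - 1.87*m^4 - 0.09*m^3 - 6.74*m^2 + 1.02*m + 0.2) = -2.99*m^5 + 0.64*m^4 - 1.2*m^3 + 1.42*m^2 + 2.5*m - 1.8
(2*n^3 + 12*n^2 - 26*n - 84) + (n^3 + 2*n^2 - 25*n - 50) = 3*n^3 + 14*n^2 - 51*n - 134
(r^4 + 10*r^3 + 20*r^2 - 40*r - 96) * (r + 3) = r^5 + 13*r^4 + 50*r^3 + 20*r^2 - 216*r - 288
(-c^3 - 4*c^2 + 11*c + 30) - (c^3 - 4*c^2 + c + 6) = -2*c^3 + 10*c + 24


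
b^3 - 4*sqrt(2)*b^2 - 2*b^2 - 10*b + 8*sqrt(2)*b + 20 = (b - 2)*(b - 5*sqrt(2))*(b + sqrt(2))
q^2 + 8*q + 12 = (q + 2)*(q + 6)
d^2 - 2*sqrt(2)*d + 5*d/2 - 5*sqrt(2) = (d + 5/2)*(d - 2*sqrt(2))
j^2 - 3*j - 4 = (j - 4)*(j + 1)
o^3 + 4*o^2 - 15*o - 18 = (o - 3)*(o + 1)*(o + 6)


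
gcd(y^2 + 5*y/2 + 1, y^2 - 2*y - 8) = y + 2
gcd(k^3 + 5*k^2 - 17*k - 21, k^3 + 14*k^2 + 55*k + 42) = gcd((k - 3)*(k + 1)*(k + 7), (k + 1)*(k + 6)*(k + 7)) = k^2 + 8*k + 7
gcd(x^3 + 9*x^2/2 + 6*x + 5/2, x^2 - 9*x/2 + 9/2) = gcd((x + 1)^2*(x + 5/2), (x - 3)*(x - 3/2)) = 1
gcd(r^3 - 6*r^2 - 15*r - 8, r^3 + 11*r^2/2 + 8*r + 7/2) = r^2 + 2*r + 1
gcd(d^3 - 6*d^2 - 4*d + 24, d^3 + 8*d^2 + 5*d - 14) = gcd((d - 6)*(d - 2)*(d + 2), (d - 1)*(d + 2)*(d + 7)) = d + 2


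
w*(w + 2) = w^2 + 2*w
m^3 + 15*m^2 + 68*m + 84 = (m + 2)*(m + 6)*(m + 7)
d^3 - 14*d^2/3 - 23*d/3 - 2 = (d - 6)*(d + 1/3)*(d + 1)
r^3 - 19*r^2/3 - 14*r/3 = r*(r - 7)*(r + 2/3)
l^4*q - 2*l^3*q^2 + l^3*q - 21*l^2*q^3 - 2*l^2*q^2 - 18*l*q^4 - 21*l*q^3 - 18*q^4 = (l - 6*q)*(l + q)*(l + 3*q)*(l*q + q)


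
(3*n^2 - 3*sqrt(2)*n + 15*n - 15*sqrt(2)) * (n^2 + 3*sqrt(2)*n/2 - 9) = 3*n^4 + 3*sqrt(2)*n^3/2 + 15*n^3 - 36*n^2 + 15*sqrt(2)*n^2/2 - 180*n + 27*sqrt(2)*n + 135*sqrt(2)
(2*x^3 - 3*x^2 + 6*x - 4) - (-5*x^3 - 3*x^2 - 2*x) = 7*x^3 + 8*x - 4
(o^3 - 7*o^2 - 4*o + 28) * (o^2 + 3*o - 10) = o^5 - 4*o^4 - 35*o^3 + 86*o^2 + 124*o - 280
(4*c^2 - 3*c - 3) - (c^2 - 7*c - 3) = 3*c^2 + 4*c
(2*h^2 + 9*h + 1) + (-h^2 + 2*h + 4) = h^2 + 11*h + 5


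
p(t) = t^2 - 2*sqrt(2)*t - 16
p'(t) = 2*t - 2*sqrt(2)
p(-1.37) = -10.25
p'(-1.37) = -5.57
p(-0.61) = -13.90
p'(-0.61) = -4.05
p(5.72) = 0.54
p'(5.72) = 8.61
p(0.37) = -16.91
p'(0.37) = -2.09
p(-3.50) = 6.15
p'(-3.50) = -9.83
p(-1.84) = -7.41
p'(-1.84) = -6.51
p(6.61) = 9.00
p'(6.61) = 10.39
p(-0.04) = -15.89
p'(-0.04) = -2.91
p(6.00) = 3.03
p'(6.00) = 9.17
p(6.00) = 3.03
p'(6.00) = 9.17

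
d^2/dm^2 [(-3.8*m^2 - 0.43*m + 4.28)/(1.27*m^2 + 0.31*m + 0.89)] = (1.605026*m^3 + 67.190112*m^2 + 13.02639*m - 14.635438)/(2.048383*m^6 + 1.499997*m^5 + 4.672584*m^4 + 2.132149*m^3 + 3.274488*m^2 + 0.736653*m + 0.704969)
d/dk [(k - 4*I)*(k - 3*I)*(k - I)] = 3*k^2 - 16*I*k - 19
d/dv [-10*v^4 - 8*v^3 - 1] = v^2*(-40*v - 24)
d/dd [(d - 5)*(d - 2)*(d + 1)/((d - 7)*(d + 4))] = (d^4 - 6*d^3 - 69*d^2 + 316*d - 54)/(d^4 - 6*d^3 - 47*d^2 + 168*d + 784)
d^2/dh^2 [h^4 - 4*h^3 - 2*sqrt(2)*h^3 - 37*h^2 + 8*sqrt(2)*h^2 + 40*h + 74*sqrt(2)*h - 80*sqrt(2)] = 12*h^2 - 24*h - 12*sqrt(2)*h - 74 + 16*sqrt(2)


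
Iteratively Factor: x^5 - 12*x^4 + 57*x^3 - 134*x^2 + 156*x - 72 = (x - 2)*(x^4 - 10*x^3 + 37*x^2 - 60*x + 36) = (x - 2)^2*(x^3 - 8*x^2 + 21*x - 18) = (x - 3)*(x - 2)^2*(x^2 - 5*x + 6) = (x - 3)^2*(x - 2)^2*(x - 2)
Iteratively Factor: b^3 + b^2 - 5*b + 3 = (b + 3)*(b^2 - 2*b + 1) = (b - 1)*(b + 3)*(b - 1)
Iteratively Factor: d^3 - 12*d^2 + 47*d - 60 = (d - 3)*(d^2 - 9*d + 20) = (d - 5)*(d - 3)*(d - 4)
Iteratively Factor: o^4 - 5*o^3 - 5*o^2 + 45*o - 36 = (o - 4)*(o^3 - o^2 - 9*o + 9) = (o - 4)*(o - 1)*(o^2 - 9) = (o - 4)*(o - 3)*(o - 1)*(o + 3)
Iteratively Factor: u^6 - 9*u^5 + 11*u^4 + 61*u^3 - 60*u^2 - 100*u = (u)*(u^5 - 9*u^4 + 11*u^3 + 61*u^2 - 60*u - 100) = u*(u - 5)*(u^4 - 4*u^3 - 9*u^2 + 16*u + 20) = u*(u - 5)*(u - 2)*(u^3 - 2*u^2 - 13*u - 10) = u*(u - 5)*(u - 2)*(u + 1)*(u^2 - 3*u - 10) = u*(u - 5)*(u - 2)*(u + 1)*(u + 2)*(u - 5)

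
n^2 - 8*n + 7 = (n - 7)*(n - 1)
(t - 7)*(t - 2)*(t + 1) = t^3 - 8*t^2 + 5*t + 14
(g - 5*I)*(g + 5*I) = g^2 + 25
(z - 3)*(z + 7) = z^2 + 4*z - 21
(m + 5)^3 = m^3 + 15*m^2 + 75*m + 125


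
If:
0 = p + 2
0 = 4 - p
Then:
No Solution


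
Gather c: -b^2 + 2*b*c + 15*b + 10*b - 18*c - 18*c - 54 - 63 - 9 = -b^2 + 25*b + c*(2*b - 36) - 126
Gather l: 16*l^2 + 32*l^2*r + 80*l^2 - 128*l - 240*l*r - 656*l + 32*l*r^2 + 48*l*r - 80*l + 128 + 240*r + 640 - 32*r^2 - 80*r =l^2*(32*r + 96) + l*(32*r^2 - 192*r - 864) - 32*r^2 + 160*r + 768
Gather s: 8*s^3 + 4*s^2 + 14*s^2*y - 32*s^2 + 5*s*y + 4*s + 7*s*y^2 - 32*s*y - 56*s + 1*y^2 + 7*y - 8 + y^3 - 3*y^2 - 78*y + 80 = 8*s^3 + s^2*(14*y - 28) + s*(7*y^2 - 27*y - 52) + y^3 - 2*y^2 - 71*y + 72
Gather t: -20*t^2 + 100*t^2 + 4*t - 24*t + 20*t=80*t^2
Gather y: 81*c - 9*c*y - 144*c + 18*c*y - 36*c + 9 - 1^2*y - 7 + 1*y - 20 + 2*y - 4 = -99*c + y*(9*c + 2) - 22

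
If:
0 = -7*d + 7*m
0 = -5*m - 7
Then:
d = -7/5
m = -7/5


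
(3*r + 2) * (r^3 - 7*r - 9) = 3*r^4 + 2*r^3 - 21*r^2 - 41*r - 18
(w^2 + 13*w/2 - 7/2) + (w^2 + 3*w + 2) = 2*w^2 + 19*w/2 - 3/2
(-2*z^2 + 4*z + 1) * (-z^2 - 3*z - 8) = 2*z^4 + 2*z^3 + 3*z^2 - 35*z - 8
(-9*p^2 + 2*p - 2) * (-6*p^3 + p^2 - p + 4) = 54*p^5 - 21*p^4 + 23*p^3 - 40*p^2 + 10*p - 8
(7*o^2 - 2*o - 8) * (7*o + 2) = 49*o^3 - 60*o - 16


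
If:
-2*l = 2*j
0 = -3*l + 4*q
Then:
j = -4*q/3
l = 4*q/3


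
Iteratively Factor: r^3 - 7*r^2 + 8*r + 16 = (r + 1)*(r^2 - 8*r + 16) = (r - 4)*(r + 1)*(r - 4)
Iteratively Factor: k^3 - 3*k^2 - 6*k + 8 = (k - 1)*(k^2 - 2*k - 8) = (k - 1)*(k + 2)*(k - 4)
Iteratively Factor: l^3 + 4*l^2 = (l)*(l^2 + 4*l) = l*(l + 4)*(l)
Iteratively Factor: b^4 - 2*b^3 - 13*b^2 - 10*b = (b + 1)*(b^3 - 3*b^2 - 10*b) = (b - 5)*(b + 1)*(b^2 + 2*b) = (b - 5)*(b + 1)*(b + 2)*(b)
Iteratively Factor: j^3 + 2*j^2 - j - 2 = (j - 1)*(j^2 + 3*j + 2) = (j - 1)*(j + 2)*(j + 1)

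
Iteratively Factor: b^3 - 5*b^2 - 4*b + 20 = (b + 2)*(b^2 - 7*b + 10) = (b - 5)*(b + 2)*(b - 2)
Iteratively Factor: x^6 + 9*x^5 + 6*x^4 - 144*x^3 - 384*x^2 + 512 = (x + 4)*(x^5 + 5*x^4 - 14*x^3 - 88*x^2 - 32*x + 128) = (x + 4)^2*(x^4 + x^3 - 18*x^2 - 16*x + 32) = (x + 2)*(x + 4)^2*(x^3 - x^2 - 16*x + 16) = (x + 2)*(x + 4)^3*(x^2 - 5*x + 4) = (x - 4)*(x + 2)*(x + 4)^3*(x - 1)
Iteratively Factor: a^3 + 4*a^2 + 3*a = (a)*(a^2 + 4*a + 3) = a*(a + 1)*(a + 3)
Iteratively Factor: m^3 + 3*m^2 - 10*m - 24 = (m - 3)*(m^2 + 6*m + 8) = (m - 3)*(m + 2)*(m + 4)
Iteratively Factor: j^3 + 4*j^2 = (j)*(j^2 + 4*j) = j^2*(j + 4)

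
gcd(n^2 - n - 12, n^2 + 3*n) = n + 3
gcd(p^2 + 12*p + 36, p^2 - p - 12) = 1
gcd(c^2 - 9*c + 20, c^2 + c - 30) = c - 5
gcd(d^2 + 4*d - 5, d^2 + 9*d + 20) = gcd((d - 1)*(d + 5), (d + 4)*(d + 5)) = d + 5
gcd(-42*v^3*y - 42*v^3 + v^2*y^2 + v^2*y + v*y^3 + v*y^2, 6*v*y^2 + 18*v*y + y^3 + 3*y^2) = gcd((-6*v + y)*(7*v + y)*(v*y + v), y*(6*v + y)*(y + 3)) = 1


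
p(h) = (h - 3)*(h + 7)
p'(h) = 2*h + 4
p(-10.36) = 44.89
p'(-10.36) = -16.72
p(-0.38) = -22.38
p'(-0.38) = 3.24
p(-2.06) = -25.00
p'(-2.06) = -0.12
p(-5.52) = -12.61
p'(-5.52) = -7.04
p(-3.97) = -21.12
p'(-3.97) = -3.94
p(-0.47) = -22.66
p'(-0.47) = 3.06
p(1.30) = -14.11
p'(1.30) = 6.60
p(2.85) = -1.48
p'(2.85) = 9.70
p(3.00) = 0.00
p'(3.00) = 10.00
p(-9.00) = 24.00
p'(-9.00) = -14.00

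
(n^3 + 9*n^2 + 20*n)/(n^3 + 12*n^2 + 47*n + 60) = n/(n + 3)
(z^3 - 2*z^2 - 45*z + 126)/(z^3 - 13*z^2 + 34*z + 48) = (z^2 + 4*z - 21)/(z^2 - 7*z - 8)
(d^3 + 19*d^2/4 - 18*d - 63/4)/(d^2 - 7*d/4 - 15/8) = 2*(d^2 + 4*d - 21)/(2*d - 5)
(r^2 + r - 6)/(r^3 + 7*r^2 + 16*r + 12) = (r - 2)/(r^2 + 4*r + 4)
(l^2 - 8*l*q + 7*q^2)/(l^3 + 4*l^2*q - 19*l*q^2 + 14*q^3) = (-l + 7*q)/(-l^2 - 5*l*q + 14*q^2)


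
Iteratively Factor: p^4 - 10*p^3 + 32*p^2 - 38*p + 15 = (p - 1)*(p^3 - 9*p^2 + 23*p - 15) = (p - 1)^2*(p^2 - 8*p + 15) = (p - 5)*(p - 1)^2*(p - 3)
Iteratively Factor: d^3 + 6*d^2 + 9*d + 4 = (d + 4)*(d^2 + 2*d + 1) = (d + 1)*(d + 4)*(d + 1)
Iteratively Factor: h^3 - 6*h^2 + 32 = (h - 4)*(h^2 - 2*h - 8) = (h - 4)*(h + 2)*(h - 4)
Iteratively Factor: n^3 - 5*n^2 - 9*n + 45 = (n + 3)*(n^2 - 8*n + 15) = (n - 3)*(n + 3)*(n - 5)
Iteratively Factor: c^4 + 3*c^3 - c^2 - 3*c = (c + 3)*(c^3 - c) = (c - 1)*(c + 3)*(c^2 + c) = (c - 1)*(c + 1)*(c + 3)*(c)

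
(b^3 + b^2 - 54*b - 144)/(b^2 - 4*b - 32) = (b^2 + 9*b + 18)/(b + 4)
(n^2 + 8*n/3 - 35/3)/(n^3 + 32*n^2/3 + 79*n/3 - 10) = (3*n - 7)/(3*n^2 + 17*n - 6)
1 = 1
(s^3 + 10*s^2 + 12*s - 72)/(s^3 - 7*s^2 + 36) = (s^3 + 10*s^2 + 12*s - 72)/(s^3 - 7*s^2 + 36)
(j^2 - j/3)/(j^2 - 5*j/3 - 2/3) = j*(1 - 3*j)/(-3*j^2 + 5*j + 2)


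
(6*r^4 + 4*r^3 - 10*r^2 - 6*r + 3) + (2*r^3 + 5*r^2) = 6*r^4 + 6*r^3 - 5*r^2 - 6*r + 3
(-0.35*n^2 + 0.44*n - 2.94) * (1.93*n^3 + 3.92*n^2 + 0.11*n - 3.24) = -0.6755*n^5 - 0.5228*n^4 - 3.9879*n^3 - 10.3424*n^2 - 1.749*n + 9.5256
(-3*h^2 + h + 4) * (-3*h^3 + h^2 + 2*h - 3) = 9*h^5 - 6*h^4 - 17*h^3 + 15*h^2 + 5*h - 12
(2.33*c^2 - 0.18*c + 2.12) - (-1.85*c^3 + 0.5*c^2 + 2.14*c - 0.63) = 1.85*c^3 + 1.83*c^2 - 2.32*c + 2.75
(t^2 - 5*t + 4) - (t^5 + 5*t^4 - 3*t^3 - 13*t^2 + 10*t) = -t^5 - 5*t^4 + 3*t^3 + 14*t^2 - 15*t + 4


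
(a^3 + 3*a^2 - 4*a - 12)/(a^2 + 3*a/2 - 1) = 2*(a^2 + a - 6)/(2*a - 1)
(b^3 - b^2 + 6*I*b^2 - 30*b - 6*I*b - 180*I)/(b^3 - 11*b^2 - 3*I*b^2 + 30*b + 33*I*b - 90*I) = (b^2 + b*(5 + 6*I) + 30*I)/(b^2 - b*(5 + 3*I) + 15*I)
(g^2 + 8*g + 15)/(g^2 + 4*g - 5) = (g + 3)/(g - 1)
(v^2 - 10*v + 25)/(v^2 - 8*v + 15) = (v - 5)/(v - 3)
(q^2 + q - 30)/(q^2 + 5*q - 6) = (q - 5)/(q - 1)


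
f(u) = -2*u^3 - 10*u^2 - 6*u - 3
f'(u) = -6*u^2 - 20*u - 6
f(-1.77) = -12.62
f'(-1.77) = 10.60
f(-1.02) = -5.16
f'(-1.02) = 8.16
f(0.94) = -19.14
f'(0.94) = -30.10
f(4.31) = -374.75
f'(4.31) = -203.66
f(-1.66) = -11.45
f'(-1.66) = 10.67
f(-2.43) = -18.77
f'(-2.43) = 7.17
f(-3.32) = -20.12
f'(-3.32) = -5.73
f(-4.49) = 3.38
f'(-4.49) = -37.16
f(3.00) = -165.00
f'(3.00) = -120.00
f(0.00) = -3.00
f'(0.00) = -6.00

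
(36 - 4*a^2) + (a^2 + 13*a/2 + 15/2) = -3*a^2 + 13*a/2 + 87/2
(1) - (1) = 0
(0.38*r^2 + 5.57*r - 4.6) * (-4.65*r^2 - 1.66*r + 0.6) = -1.767*r^4 - 26.5313*r^3 + 12.3718*r^2 + 10.978*r - 2.76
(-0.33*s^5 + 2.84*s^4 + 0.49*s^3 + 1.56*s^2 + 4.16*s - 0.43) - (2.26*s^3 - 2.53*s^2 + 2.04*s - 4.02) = -0.33*s^5 + 2.84*s^4 - 1.77*s^3 + 4.09*s^2 + 2.12*s + 3.59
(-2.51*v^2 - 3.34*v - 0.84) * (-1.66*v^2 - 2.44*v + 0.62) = 4.1666*v^4 + 11.6688*v^3 + 7.9878*v^2 - 0.0211999999999999*v - 0.5208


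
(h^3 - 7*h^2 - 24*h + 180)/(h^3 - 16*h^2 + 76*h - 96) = (h^2 - h - 30)/(h^2 - 10*h + 16)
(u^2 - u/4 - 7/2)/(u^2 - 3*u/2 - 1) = (4*u + 7)/(2*(2*u + 1))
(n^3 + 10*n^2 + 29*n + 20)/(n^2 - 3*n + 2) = (n^3 + 10*n^2 + 29*n + 20)/(n^2 - 3*n + 2)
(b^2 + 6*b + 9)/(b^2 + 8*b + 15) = (b + 3)/(b + 5)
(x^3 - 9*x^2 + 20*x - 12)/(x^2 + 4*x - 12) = (x^2 - 7*x + 6)/(x + 6)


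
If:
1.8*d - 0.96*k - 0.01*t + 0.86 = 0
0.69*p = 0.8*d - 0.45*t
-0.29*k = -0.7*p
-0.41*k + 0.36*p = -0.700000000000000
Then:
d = 0.95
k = 2.68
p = 1.11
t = -0.01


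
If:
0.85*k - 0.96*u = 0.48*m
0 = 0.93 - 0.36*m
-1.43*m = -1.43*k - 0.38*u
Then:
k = 2.37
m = 2.58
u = 0.81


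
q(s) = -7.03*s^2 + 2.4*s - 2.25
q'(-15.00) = 213.30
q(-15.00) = -1620.00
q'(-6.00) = 86.76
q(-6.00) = -269.73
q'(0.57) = -5.61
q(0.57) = -3.17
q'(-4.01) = 58.78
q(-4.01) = -124.92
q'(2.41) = -31.48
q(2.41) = -37.30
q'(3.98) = -53.56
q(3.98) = -104.06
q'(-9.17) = 131.33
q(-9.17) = -615.40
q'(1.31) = -16.02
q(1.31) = -11.17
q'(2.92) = -38.66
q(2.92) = -55.18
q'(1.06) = -12.50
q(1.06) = -7.60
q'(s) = 2.4 - 14.06*s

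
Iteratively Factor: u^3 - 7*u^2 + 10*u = (u)*(u^2 - 7*u + 10) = u*(u - 2)*(u - 5)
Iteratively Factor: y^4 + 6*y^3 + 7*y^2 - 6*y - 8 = (y - 1)*(y^3 + 7*y^2 + 14*y + 8) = (y - 1)*(y + 4)*(y^2 + 3*y + 2) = (y - 1)*(y + 1)*(y + 4)*(y + 2)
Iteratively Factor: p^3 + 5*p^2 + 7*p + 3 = (p + 1)*(p^2 + 4*p + 3) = (p + 1)^2*(p + 3)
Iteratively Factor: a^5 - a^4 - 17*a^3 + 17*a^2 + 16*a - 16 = (a + 4)*(a^4 - 5*a^3 + 3*a^2 + 5*a - 4) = (a - 4)*(a + 4)*(a^3 - a^2 - a + 1) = (a - 4)*(a - 1)*(a + 4)*(a^2 - 1) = (a - 4)*(a - 1)^2*(a + 4)*(a + 1)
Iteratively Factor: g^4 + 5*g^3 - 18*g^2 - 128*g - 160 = (g - 5)*(g^3 + 10*g^2 + 32*g + 32) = (g - 5)*(g + 4)*(g^2 + 6*g + 8) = (g - 5)*(g + 2)*(g + 4)*(g + 4)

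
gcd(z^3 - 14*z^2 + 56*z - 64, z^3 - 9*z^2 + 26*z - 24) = z^2 - 6*z + 8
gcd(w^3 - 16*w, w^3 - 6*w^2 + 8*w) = w^2 - 4*w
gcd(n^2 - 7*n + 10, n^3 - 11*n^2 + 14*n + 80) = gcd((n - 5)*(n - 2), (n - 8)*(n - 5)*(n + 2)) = n - 5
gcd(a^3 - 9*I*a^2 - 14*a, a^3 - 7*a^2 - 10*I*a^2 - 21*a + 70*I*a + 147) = a - 7*I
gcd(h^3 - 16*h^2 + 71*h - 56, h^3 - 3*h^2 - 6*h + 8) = h - 1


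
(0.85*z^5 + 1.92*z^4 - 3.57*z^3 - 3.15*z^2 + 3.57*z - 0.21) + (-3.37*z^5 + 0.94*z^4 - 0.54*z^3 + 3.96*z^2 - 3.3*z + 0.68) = -2.52*z^5 + 2.86*z^4 - 4.11*z^3 + 0.81*z^2 + 0.27*z + 0.47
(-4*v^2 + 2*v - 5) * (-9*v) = 36*v^3 - 18*v^2 + 45*v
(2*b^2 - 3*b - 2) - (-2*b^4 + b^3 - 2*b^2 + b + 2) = 2*b^4 - b^3 + 4*b^2 - 4*b - 4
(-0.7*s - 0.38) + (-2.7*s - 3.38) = -3.4*s - 3.76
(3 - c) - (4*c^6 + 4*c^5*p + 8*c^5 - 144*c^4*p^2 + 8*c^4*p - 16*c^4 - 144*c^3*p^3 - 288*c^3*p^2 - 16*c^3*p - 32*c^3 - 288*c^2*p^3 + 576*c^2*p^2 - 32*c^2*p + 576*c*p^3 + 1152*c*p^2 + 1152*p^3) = -4*c^6 - 4*c^5*p - 8*c^5 + 144*c^4*p^2 - 8*c^4*p + 16*c^4 + 144*c^3*p^3 + 288*c^3*p^2 + 16*c^3*p + 32*c^3 + 288*c^2*p^3 - 576*c^2*p^2 + 32*c^2*p - 576*c*p^3 - 1152*c*p^2 - c - 1152*p^3 + 3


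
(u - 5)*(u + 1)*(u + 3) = u^3 - u^2 - 17*u - 15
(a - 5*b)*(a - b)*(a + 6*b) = a^3 - 31*a*b^2 + 30*b^3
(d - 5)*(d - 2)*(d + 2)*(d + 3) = d^4 - 2*d^3 - 19*d^2 + 8*d + 60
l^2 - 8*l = l*(l - 8)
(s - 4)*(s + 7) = s^2 + 3*s - 28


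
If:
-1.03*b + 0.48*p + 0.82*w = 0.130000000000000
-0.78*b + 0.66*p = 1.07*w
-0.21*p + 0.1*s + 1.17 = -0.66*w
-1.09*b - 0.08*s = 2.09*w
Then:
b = 0.43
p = 0.85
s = -11.29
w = 0.21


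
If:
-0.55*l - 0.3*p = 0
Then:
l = -0.545454545454545*p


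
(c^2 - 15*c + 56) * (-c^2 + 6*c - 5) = -c^4 + 21*c^3 - 151*c^2 + 411*c - 280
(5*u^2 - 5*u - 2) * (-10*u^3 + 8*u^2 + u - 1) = -50*u^5 + 90*u^4 - 15*u^3 - 26*u^2 + 3*u + 2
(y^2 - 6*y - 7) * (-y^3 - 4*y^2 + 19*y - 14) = -y^5 + 2*y^4 + 50*y^3 - 100*y^2 - 49*y + 98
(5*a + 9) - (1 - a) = 6*a + 8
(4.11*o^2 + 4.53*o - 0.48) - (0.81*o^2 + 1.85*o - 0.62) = 3.3*o^2 + 2.68*o + 0.14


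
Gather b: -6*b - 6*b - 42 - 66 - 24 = -12*b - 132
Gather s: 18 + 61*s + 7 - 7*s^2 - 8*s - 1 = -7*s^2 + 53*s + 24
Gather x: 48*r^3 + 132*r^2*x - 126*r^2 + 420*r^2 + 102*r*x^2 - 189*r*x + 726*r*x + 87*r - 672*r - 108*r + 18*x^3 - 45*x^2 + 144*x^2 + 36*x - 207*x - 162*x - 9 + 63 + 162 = 48*r^3 + 294*r^2 - 693*r + 18*x^3 + x^2*(102*r + 99) + x*(132*r^2 + 537*r - 333) + 216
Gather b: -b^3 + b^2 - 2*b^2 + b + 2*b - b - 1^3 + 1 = -b^3 - b^2 + 2*b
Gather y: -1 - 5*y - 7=-5*y - 8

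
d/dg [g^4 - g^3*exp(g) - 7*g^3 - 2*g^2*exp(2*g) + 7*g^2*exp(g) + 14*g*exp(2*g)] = -g^3*exp(g) + 4*g^3 - 4*g^2*exp(2*g) + 4*g^2*exp(g) - 21*g^2 + 24*g*exp(2*g) + 14*g*exp(g) + 14*exp(2*g)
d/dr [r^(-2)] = -2/r^3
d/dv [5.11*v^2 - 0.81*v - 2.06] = 10.22*v - 0.81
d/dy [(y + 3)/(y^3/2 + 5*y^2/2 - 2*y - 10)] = 2*(y^3 + 5*y^2 - 4*y - (y + 3)*(3*y^2 + 10*y - 4) - 20)/(y^3 + 5*y^2 - 4*y - 20)^2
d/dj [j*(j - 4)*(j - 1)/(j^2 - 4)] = (j^4 - 16*j^2 + 40*j - 16)/(j^4 - 8*j^2 + 16)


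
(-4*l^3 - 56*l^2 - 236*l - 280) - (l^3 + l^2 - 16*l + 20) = -5*l^3 - 57*l^2 - 220*l - 300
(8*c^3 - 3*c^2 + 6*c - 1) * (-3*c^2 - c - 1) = -24*c^5 + c^4 - 23*c^3 - 5*c + 1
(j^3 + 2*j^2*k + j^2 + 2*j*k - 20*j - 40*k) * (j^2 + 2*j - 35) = j^5 + 2*j^4*k + 3*j^4 + 6*j^3*k - 53*j^3 - 106*j^2*k - 75*j^2 - 150*j*k + 700*j + 1400*k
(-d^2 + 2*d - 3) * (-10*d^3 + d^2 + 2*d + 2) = 10*d^5 - 21*d^4 + 30*d^3 - d^2 - 2*d - 6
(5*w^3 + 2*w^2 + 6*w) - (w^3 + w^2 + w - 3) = 4*w^3 + w^2 + 5*w + 3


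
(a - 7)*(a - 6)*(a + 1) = a^3 - 12*a^2 + 29*a + 42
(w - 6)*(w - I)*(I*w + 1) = I*w^3 + 2*w^2 - 6*I*w^2 - 12*w - I*w + 6*I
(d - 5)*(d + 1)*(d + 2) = d^3 - 2*d^2 - 13*d - 10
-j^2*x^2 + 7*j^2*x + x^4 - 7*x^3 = x*(-j + x)*(j + x)*(x - 7)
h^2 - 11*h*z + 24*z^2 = (h - 8*z)*(h - 3*z)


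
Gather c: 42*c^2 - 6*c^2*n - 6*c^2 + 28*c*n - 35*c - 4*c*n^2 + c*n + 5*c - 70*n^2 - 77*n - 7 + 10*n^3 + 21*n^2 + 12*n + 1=c^2*(36 - 6*n) + c*(-4*n^2 + 29*n - 30) + 10*n^3 - 49*n^2 - 65*n - 6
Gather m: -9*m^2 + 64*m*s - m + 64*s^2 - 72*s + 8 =-9*m^2 + m*(64*s - 1) + 64*s^2 - 72*s + 8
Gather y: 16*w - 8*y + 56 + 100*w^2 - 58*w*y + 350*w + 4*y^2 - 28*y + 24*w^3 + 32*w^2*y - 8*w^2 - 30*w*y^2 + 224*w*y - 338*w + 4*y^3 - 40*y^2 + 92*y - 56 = 24*w^3 + 92*w^2 + 28*w + 4*y^3 + y^2*(-30*w - 36) + y*(32*w^2 + 166*w + 56)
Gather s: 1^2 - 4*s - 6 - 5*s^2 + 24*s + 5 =-5*s^2 + 20*s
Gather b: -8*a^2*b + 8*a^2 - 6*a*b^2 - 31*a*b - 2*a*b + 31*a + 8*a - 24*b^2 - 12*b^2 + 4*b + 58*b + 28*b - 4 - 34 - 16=8*a^2 + 39*a + b^2*(-6*a - 36) + b*(-8*a^2 - 33*a + 90) - 54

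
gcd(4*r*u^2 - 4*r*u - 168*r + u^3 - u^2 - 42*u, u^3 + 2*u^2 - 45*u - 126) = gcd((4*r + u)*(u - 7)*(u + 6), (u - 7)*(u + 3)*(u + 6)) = u^2 - u - 42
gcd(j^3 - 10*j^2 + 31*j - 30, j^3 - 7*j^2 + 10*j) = j^2 - 7*j + 10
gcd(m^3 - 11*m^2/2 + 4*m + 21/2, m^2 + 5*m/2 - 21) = m - 7/2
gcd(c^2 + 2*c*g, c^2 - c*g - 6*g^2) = c + 2*g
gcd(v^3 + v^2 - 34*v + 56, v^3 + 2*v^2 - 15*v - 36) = v - 4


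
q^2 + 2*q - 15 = (q - 3)*(q + 5)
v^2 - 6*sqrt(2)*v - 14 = (v - 7*sqrt(2))*(v + sqrt(2))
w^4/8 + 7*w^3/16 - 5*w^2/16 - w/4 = w*(w/4 + 1)*(w/2 + 1/4)*(w - 1)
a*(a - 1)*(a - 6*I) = a^3 - a^2 - 6*I*a^2 + 6*I*a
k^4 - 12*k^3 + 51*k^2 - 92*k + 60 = (k - 5)*(k - 3)*(k - 2)^2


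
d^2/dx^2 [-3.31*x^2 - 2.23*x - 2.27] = -6.62000000000000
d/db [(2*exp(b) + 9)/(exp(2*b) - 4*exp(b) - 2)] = 2*(-(exp(b) - 2)*(2*exp(b) + 9) + exp(2*b) - 4*exp(b) - 2)*exp(b)/(-exp(2*b) + 4*exp(b) + 2)^2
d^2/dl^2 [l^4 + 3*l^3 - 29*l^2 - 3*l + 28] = 12*l^2 + 18*l - 58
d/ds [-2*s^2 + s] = 1 - 4*s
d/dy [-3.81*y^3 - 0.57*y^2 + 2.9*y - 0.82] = -11.43*y^2 - 1.14*y + 2.9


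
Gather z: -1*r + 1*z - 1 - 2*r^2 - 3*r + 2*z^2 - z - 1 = -2*r^2 - 4*r + 2*z^2 - 2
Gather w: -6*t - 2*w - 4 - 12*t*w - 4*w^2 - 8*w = -6*t - 4*w^2 + w*(-12*t - 10) - 4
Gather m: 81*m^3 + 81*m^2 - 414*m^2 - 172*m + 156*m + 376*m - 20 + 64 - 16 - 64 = 81*m^3 - 333*m^2 + 360*m - 36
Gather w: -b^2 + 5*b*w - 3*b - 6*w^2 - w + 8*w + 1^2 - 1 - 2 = -b^2 - 3*b - 6*w^2 + w*(5*b + 7) - 2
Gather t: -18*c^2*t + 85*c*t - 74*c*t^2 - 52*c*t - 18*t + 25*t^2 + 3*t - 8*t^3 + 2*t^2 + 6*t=-8*t^3 + t^2*(27 - 74*c) + t*(-18*c^2 + 33*c - 9)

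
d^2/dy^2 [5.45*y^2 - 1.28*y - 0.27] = 10.9000000000000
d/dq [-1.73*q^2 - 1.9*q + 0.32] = -3.46*q - 1.9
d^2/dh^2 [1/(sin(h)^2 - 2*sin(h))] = 2*(-2*sin(h) + 3 + 1/sin(h) - 6/sin(h)^2 + 4/sin(h)^3)/(sin(h) - 2)^3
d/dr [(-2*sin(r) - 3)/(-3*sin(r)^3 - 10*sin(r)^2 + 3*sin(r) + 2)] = (-12*sin(r)^3 - 47*sin(r)^2 - 60*sin(r) + 5)*cos(r)/((3*sin(r) + 1)^2*(sin(r)^2 + 3*sin(r) - 2)^2)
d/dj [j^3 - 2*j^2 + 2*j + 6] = 3*j^2 - 4*j + 2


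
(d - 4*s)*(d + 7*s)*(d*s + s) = d^3*s + 3*d^2*s^2 + d^2*s - 28*d*s^3 + 3*d*s^2 - 28*s^3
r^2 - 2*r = r*(r - 2)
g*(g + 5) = g^2 + 5*g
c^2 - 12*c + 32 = (c - 8)*(c - 4)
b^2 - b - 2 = (b - 2)*(b + 1)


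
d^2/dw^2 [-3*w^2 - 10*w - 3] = -6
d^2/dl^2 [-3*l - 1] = 0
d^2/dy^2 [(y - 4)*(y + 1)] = 2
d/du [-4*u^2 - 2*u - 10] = -8*u - 2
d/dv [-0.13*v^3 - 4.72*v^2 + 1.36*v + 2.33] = -0.39*v^2 - 9.44*v + 1.36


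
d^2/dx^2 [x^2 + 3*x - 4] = 2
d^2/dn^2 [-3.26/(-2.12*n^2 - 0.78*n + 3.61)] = (-29.303488*n^2 - 10.781472*n + 3.26*(4.24*n + 0.78)*(8.48*n + 1.56) + 49.898864)/(2.12*n^2 + 0.78*n - 3.61)^3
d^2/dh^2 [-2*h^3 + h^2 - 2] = 2 - 12*h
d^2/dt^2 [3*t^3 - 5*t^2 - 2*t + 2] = 18*t - 10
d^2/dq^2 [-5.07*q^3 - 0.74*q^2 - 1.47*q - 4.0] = -30.42*q - 1.48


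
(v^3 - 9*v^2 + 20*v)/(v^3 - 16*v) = (v - 5)/(v + 4)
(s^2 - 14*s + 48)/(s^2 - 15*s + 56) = (s - 6)/(s - 7)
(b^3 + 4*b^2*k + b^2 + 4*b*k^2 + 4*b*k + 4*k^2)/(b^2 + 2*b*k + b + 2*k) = b + 2*k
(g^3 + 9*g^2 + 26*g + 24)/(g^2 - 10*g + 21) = (g^3 + 9*g^2 + 26*g + 24)/(g^2 - 10*g + 21)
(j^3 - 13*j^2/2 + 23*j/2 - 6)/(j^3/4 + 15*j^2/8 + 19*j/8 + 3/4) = 4*(2*j^3 - 13*j^2 + 23*j - 12)/(2*j^3 + 15*j^2 + 19*j + 6)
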